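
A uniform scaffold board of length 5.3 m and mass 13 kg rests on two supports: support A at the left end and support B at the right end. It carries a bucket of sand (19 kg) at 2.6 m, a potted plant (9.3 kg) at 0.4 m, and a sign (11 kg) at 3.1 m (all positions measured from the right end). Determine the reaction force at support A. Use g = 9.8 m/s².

Choose support B as the axis so its reaction then has zero moment arm.
Beam weight: 13 × 9.8 = 127.4 N down at 2.65 m → arm 2.65 m, τ = 127.4 × 2.65 = 337.6 N·m counterclockwise.
Bucket of sand: 19 × 9.8 = 186.2 N down at 2.6 m → arm 2.6 m, τ = 186.2 × 2.6 = 484.1 N·m counterclockwise.
Potted plant: 9.3 × 9.8 = 91.14 N down at 0.4 m → arm 0.4 m, τ = 91.14 × 0.4 = 36.46 N·m counterclockwise.
Sign: 11 × 9.8 = 107.8 N down at 3.1 m → arm 3.1 m, τ = 107.8 × 3.1 = 334.2 N·m counterclockwise.
Net load moment about support B = 1192 N·m counterclockwise.
Reaction R at support A is upward at 5.3 m, arm 5.3 m → moment R × 5.3 clockwise.
Balancing moments: R × 5.3 = 1192, giving R = 225 N.

R_A ≈ 225 N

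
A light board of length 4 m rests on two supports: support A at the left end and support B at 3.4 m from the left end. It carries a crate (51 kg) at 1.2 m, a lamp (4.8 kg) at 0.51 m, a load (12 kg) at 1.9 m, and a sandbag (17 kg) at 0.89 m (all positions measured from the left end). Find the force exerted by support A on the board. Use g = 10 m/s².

Taking torques about support B:
Crate: 51 × 10 = 510 N down at 1.2 m → arm 2.2 m, τ = 510 × 2.2 = 1122 N·m counterclockwise.
Lamp: 4.8 × 10 = 48 N down at 0.51 m → arm 2.89 m, τ = 48 × 2.89 = 138.7 N·m counterclockwise.
Load: 12 × 10 = 120 N down at 1.9 m → arm 1.5 m, τ = 120 × 1.5 = 180 N·m counterclockwise.
Sandbag: 17 × 10 = 170 N down at 0.89 m → arm 2.51 m, τ = 170 × 2.51 = 426.7 N·m counterclockwise.
Net load moment about support B = 1867 N·m counterclockwise.
Reaction R at support A is upward at 0 m, arm 3.4 m → moment R × 3.4 clockwise.
For rotational equilibrium, R × 3.4 = 1867, so R = 549 N.

R_A ≈ 549 N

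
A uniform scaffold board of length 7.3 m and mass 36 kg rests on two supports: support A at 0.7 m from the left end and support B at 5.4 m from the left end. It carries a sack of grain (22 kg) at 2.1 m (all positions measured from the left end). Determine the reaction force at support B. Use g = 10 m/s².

Take moments about support A.
Beam weight: 36 × 10 = 360 N down at 3.65 m → arm 2.95 m, τ = 360 × 2.95 = 1062 N·m clockwise.
Sack of grain: 22 × 10 = 220 N down at 2.1 m → arm 1.4 m, τ = 220 × 1.4 = 308 N·m clockwise.
Net load moment about support A = 1370 N·m clockwise.
Reaction R at support B is upward at 5.4 m, arm 4.7 m → moment R × 4.7 counterclockwise.
Στ = 0 ⇒ R × 4.7 = 1370 ⇒ R = 291 N.

R_B ≈ 291 N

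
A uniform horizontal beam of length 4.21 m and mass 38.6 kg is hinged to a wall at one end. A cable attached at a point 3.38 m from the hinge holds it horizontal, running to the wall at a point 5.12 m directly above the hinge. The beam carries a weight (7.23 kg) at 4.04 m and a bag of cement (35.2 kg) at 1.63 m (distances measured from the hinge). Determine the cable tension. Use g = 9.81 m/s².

T ≈ 584 N

About the hinge:
Beam weight: 38.6 × 9.81 = 378.7 N down at 2.105 m → arm 2.105 m, τ = 378.7 × 2.105 = 797.2 N·m clockwise.
Weight: 7.23 × 9.81 = 70.93 N down at 4.04 m → arm 4.04 m, τ = 70.93 × 4.04 = 286.6 N·m clockwise.
Bag of cement: 35.2 × 9.81 = 345.3 N down at 1.63 m → arm 1.63 m, τ = 345.3 × 1.63 = 562.8 N·m clockwise.
Total clockwise load moment = 1647 N·m.
The cable tension T acts at 3.38 m; only its component perpendicular to the beam, T sinθ, produces torque. sinθ = h/√(h²+d²) = 5.12/√(5.12²+3.38²) = 0.8345.
Balancing moments: T × 3.38 × 0.8345 = 1647, giving T = 1647 / 2.821 = 584 N.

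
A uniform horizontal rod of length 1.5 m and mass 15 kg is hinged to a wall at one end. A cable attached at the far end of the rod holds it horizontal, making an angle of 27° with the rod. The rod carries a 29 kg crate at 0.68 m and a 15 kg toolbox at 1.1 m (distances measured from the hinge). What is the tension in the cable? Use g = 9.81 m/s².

Sum moments about the hinge (the unknown hinge reaction has zero arm there).
Beam weight: 15 × 9.81 = 147.2 N down at 0.75 m → arm 0.75 m, τ = 147.2 × 0.75 = 110.4 N·m clockwise.
Crate: 29 × 9.81 = 284.5 N down at 0.68 m → arm 0.68 m, τ = 284.5 × 0.68 = 193.5 N·m clockwise.
Toolbox: 15 × 9.81 = 147.2 N down at 1.1 m → arm 1.1 m, τ = 147.2 × 1.1 = 161.9 N·m clockwise.
Total clockwise load moment = 465.8 N·m.
The cable tension T acts at 1.5 m; only its component perpendicular to the rod, T sinθ, produces torque. sin 27° = 0.454.
Setting net torque to zero: T × 1.5 × 0.454 = 465.8 → T = 465.8 / 0.681 = 684 N.

T ≈ 684 N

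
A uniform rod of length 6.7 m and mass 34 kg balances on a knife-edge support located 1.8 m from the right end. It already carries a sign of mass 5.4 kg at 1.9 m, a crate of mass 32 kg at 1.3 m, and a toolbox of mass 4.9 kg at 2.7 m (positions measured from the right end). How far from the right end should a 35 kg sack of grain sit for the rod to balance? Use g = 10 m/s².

x ≈ 0.61 m from the right end

Sum moments about the knife-edge support (at 1.8 m from the right end) (the support reaction has zero arm there).
Beam weight: 34 × 10 = 340 N down at 3.35 m → arm 1.55 m, τ = 340 × 1.55 = 527 N·m counterclockwise.
Sign: 5.4 × 10 = 54 N down at 1.9 m → arm 0.1 m, τ = 54 × 0.1 = 5.4 N·m counterclockwise.
Crate: 32 × 10 = 320 N down at 1.3 m → arm 0.5 m, τ = 320 × 0.5 = 160 N·m clockwise.
Toolbox: 4.9 × 10 = 49 N down at 2.7 m → arm 0.9 m, τ = 49 × 0.9 = 44.1 N·m counterclockwise.
Net moment of existing loads = 416.5 N·m counterclockwise.
The sack of grain weighs 35 × 10 = 350 N and must supply an equal clockwise moment, so its lever arm about the knife-edge support is 416.5 / 350 = 1.19 m.
That puts it at 1.8 − 1.19 = 0.61 m from the right end.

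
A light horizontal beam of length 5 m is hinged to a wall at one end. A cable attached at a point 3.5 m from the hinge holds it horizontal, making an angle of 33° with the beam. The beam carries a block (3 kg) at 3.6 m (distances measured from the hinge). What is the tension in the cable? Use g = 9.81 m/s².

T ≈ 55.6 N

Choose the hinge as the axis so the unknown hinge reaction has zero arm there.
Block: 3 × 9.81 = 29.43 N down at 3.6 m → arm 3.6 m, τ = 29.43 × 3.6 = 105.9 N·m clockwise.
Total clockwise load moment = 105.9 N·m.
The cable tension T acts at 3.5 m; only its component perpendicular to the beam, T sinθ, produces torque. sin 33° = 0.5446.
Balancing moments: T × 3.5 × 0.5446 = 105.9, giving T = 105.9 / 1.906 = 55.6 N.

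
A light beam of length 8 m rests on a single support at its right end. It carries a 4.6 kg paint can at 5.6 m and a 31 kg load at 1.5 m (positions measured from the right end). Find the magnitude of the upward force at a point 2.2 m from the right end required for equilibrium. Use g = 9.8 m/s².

Take moments about the right end.
Paint can: 4.6 × 9.8 = 45.08 N down at 5.6 m → arm 5.6 m, τ = 45.08 × 5.6 = 252.4 N·m counterclockwise.
Load: 31 × 9.8 = 303.8 N down at 1.5 m → arm 1.5 m, τ = 303.8 × 1.5 = 455.7 N·m counterclockwise.
Net moment of the loads = 708.1 N·m counterclockwise.
The upward force F acts at a point 2.2 m from the right end, arm 2.2 m, giving F × 2.2 clockwise.
For rotational equilibrium, F × 2.2 = 708.1, so F = 708.1 / 2.2 = 322 N.

F ≈ 322 N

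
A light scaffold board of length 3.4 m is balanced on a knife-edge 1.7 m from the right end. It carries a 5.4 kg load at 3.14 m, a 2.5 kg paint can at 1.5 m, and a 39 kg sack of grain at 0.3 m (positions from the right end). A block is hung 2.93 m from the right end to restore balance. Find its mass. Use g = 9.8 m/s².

m ≈ 38.5 kg

About the knife-edge (at 1.7 m from the right end):
Load: 5.4 × 9.8 = 52.92 N down at 3.14 m → arm 1.44 m, τ = 52.92 × 1.44 = 76.2 N·m counterclockwise.
Paint can: 2.5 × 9.8 = 24.5 N down at 1.5 m → arm 0.2 m, τ = 24.5 × 0.2 = 4.9 N·m clockwise.
Sack of grain: 39 × 9.8 = 382.2 N down at 0.3 m → arm 1.4 m, τ = 382.2 × 1.4 = 535.1 N·m clockwise.
Net moment of known loads = 463.8 N·m clockwise.
An unknown mass m at 2.93 m has arm 1.23 m; its moment is m·g·1.23 counterclockwise.
Στ = 0 ⇒ m × 9.8 × 1.23 = 463.8 ⇒ m = 463.8 / (9.8 × 1.23) = 38.5 kg.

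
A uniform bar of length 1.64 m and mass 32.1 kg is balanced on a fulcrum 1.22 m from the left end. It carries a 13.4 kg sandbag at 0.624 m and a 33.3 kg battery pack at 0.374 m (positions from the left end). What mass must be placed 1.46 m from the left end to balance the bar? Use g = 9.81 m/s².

About the fulcrum (at 1.22 m from the left end):
Beam weight: 32.1 × 9.81 = 314.9 N down at 0.82 m → arm 0.4 m, τ = 314.9 × 0.4 = 126 N·m counterclockwise.
Sandbag: 13.4 × 9.81 = 131.5 N down at 0.624 m → arm 0.596 m, τ = 131.5 × 0.596 = 78.37 N·m counterclockwise.
Battery pack: 33.3 × 9.81 = 326.7 N down at 0.374 m → arm 0.846 m, τ = 326.7 × 0.846 = 276.4 N·m counterclockwise.
Net moment of known loads = 480.8 N·m counterclockwise.
An unknown mass m at 1.46 m has arm 0.24 m; its moment is m·g·0.24 clockwise.
Στ = 0 ⇒ m × 9.81 × 0.24 = 480.8 ⇒ m = 480.8 / (9.81 × 0.24) = 204 kg.

m ≈ 204 kg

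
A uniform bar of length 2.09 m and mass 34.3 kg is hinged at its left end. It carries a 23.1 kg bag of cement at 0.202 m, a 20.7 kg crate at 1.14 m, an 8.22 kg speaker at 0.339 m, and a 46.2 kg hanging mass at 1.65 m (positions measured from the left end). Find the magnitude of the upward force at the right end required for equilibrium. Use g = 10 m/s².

Sum moments about the left end (the unknown pivot reaction has zero arm there).
Beam weight: 34.3 × 10 = 343 N down at 1.045 m → arm 1.045 m, τ = 343 × 1.045 = 358.4 N·m clockwise.
Bag of cement: 23.1 × 10 = 231 N down at 0.202 m → arm 0.202 m, τ = 231 × 0.202 = 46.66 N·m clockwise.
Crate: 20.7 × 10 = 207 N down at 1.14 m → arm 1.14 m, τ = 207 × 1.14 = 236 N·m clockwise.
Speaker: 8.22 × 10 = 82.2 N down at 0.339 m → arm 0.339 m, τ = 82.2 × 0.339 = 27.87 N·m clockwise.
Hanging mass: 46.2 × 10 = 462 N down at 1.65 m → arm 1.65 m, τ = 462 × 1.65 = 762.3 N·m clockwise.
Net moment of the loads = 1431 N·m clockwise.
The upward force F acts at the right end, arm 2.09 m, giving F × 2.09 counterclockwise.
Στ = 0 ⇒ F × 2.09 = 1431 ⇒ F = 1431 / 2.09 = 685 N.

F ≈ 685 N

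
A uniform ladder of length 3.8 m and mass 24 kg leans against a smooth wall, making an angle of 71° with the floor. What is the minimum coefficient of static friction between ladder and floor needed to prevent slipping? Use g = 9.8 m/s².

Choose the foot of the ladder as the axis so the floor normal and friction both act there and drop out.
Ladder weight 24×9.8 = 235.2 N acts at 1.9 m along the ladder; its horizontal arm is 1.9·cos71° = 0.6186 m → τ = 145.5 N·m clockwise.
Wall normal N acts horizontally at the top; its moment arm is the height L sinθ = 3.8·sin71° = 3.593 m, counterclockwise.
Στ = 0 ⇒ N × 3.593 = 145.5 ⇒ N = 40.5 N.
ΣFx = 0 ⇒ f = N_wall = 40.5 N. ΣFy = 0 ⇒ N_floor = 235.2 N.
μ_min = f / N_floor = 40.5 / 235.2 = 0.172.

μ_min ≈ 0.172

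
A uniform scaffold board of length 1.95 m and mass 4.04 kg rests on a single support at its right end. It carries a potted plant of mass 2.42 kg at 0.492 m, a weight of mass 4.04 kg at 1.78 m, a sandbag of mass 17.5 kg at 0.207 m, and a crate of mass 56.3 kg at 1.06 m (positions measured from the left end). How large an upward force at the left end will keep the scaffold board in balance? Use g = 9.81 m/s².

F ≈ 447 N

Take moments about the right end.
Beam weight: 4.04 × 9.81 = 39.63 N down at 0.975 m → arm 0.975 m, τ = 39.63 × 0.975 = 38.64 N·m counterclockwise.
Potted plant: 2.42 × 9.81 = 23.74 N down at 0.492 m → arm 1.458 m, τ = 23.74 × 1.458 = 34.61 N·m counterclockwise.
Weight: 4.04 × 9.81 = 39.63 N down at 1.78 m → arm 0.17 m, τ = 39.63 × 0.17 = 6.737 N·m counterclockwise.
Sandbag: 17.5 × 9.81 = 171.7 N down at 0.207 m → arm 1.743 m, τ = 171.7 × 1.743 = 299.3 N·m counterclockwise.
Crate: 56.3 × 9.81 = 552.3 N down at 1.06 m → arm 0.89 m, τ = 552.3 × 0.89 = 491.5 N·m counterclockwise.
Net moment of the loads = 870.8 N·m counterclockwise.
The upward force F acts at the left end, arm 1.95 m, giving F × 1.95 clockwise.
Balancing moments: F × 1.95 = 870.8, giving F = 870.8 / 1.95 = 447 N.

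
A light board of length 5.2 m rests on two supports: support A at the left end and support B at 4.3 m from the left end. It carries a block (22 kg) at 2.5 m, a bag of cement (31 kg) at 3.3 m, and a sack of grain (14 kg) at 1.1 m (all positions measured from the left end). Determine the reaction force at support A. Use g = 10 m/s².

About support B:
Block: 22 × 10 = 220 N down at 2.5 m → arm 1.8 m, τ = 220 × 1.8 = 396 N·m counterclockwise.
Bag of cement: 31 × 10 = 310 N down at 3.3 m → arm 1 m, τ = 310 × 1 = 310 N·m counterclockwise.
Sack of grain: 14 × 10 = 140 N down at 1.1 m → arm 3.2 m, τ = 140 × 3.2 = 448 N·m counterclockwise.
Net load moment about support B = 1154 N·m counterclockwise.
Reaction R at support A is upward at 0 m, arm 4.3 m → moment R × 4.3 clockwise.
Στ = 0 ⇒ R × 4.3 = 1154 ⇒ R = 268 N.

R_A ≈ 268 N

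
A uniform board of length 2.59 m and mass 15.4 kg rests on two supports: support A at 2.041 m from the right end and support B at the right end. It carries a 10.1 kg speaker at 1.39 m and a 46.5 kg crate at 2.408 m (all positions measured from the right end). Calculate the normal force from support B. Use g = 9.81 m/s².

R_B ≈ 4.8 N

Choose support A as the axis so its reaction then has zero moment arm.
Beam weight: 15.4 × 9.81 = 151.1 N down at 1.295 m → arm 0.746 m, τ = 151.1 × 0.746 = 112.7 N·m clockwise.
Speaker: 10.1 × 9.81 = 99.08 N down at 1.39 m → arm 0.651 m, τ = 99.08 × 0.651 = 64.5 N·m clockwise.
Crate: 46.5 × 9.81 = 456.2 N down at 2.408 m → arm 0.367 m, τ = 456.2 × 0.367 = 167.4 N·m counterclockwise.
Net load moment about support A = 9.8 N·m clockwise.
Reaction R at support B is upward at 0 m, arm 2.041 m → moment R × 2.041 counterclockwise.
Balancing moments: R × 2.041 = 9.8, giving R = 4.8 N.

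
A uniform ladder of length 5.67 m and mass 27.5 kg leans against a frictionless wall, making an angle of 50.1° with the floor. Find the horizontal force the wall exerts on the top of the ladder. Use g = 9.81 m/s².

Taking torques about the foot of the ladder:
Ladder weight 27.5×9.81 = 269.8 N acts at 2.835 m along the ladder; its horizontal arm is 2.835·cos50.1° = 1.819 m → τ = 490.8 N·m clockwise.
Wall normal N acts horizontally at the top; its moment arm is the height L sinθ = 5.67·sin50.1° = 4.35 m, counterclockwise.
Στ = 0 ⇒ N × 4.35 = 490.8 ⇒ N = 113 N.

N_wall ≈ 113 N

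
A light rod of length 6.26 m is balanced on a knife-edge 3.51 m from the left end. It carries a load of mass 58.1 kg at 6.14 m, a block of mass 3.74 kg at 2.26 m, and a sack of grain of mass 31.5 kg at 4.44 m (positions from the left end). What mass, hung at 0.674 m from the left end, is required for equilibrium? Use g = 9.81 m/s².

About the knife-edge (at 3.51 m from the left end):
Load: 58.1 × 9.81 = 570 N down at 6.14 m → arm 2.63 m, τ = 570 × 2.63 = 1499 N·m clockwise.
Block: 3.74 × 9.81 = 36.69 N down at 2.26 m → arm 1.25 m, τ = 36.69 × 1.25 = 45.86 N·m counterclockwise.
Sack of grain: 31.5 × 9.81 = 309 N down at 4.44 m → arm 0.93 m, τ = 309 × 0.93 = 287.4 N·m clockwise.
Net moment of known loads = 1741 N·m clockwise.
An unknown mass m at 0.674 m has arm 2.836 m; its moment is m·g·2.836 counterclockwise.
Balancing moments: m × 9.81 × 2.836 = 1741, giving m = 1741 / (9.81 × 2.836) = 62.6 kg.

m ≈ 62.6 kg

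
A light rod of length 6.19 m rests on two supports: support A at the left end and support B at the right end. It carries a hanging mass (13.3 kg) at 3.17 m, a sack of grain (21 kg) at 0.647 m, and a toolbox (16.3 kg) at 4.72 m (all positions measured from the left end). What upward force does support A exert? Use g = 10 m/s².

About support B:
Hanging mass: 13.3 × 10 = 133 N down at 3.17 m → arm 3.02 m, τ = 133 × 3.02 = 401.7 N·m counterclockwise.
Sack of grain: 21 × 10 = 210 N down at 0.647 m → arm 5.543 m, τ = 210 × 5.543 = 1164 N·m counterclockwise.
Toolbox: 16.3 × 10 = 163 N down at 4.72 m → arm 1.47 m, τ = 163 × 1.47 = 239.6 N·m counterclockwise.
Net load moment about support B = 1805 N·m counterclockwise.
Reaction R at support A is upward at 0 m, arm 6.19 m → moment R × 6.19 clockwise.
Setting net torque to zero: R × 6.19 = 1805 → R = 292 N.

R_A ≈ 292 N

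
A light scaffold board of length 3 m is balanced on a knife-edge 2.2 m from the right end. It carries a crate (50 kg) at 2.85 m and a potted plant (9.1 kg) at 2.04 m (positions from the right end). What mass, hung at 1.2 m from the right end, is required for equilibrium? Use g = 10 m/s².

m ≈ 31 kg

Take moments about the knife-edge (at 2.2 m from the right end).
Crate: 50 × 10 = 500 N down at 2.85 m → arm 0.65 m, τ = 500 × 0.65 = 325 N·m counterclockwise.
Potted plant: 9.1 × 10 = 91 N down at 2.04 m → arm 0.16 m, τ = 91 × 0.16 = 14.56 N·m clockwise.
Net moment of known loads = 310.4 N·m counterclockwise.
An unknown mass m at 1.2 m has arm 1 m; its moment is m·g·1 clockwise.
Setting net torque to zero: m × 10 × 1 = 310.4 → m = 310.4 / (10 × 1) = 31 kg.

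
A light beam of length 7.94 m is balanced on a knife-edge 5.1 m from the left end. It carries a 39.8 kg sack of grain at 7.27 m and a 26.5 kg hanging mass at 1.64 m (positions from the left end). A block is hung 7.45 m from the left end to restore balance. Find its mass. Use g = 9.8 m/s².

m ≈ 2.27 kg

About the knife-edge (at 5.1 m from the left end):
Sack of grain: 39.8 × 9.8 = 390 N down at 7.27 m → arm 2.17 m, τ = 390 × 2.17 = 846.3 N·m clockwise.
Hanging mass: 26.5 × 9.8 = 259.7 N down at 1.64 m → arm 3.46 m, τ = 259.7 × 3.46 = 898.6 N·m counterclockwise.
Net moment of known loads = 52.3 N·m counterclockwise.
An unknown mass m at 7.45 m has arm 2.35 m; its moment is m·g·2.35 clockwise.
Στ = 0 ⇒ m × 9.8 × 2.35 = 52.3 ⇒ m = 52.3 / (9.8 × 2.35) = 2.27 kg.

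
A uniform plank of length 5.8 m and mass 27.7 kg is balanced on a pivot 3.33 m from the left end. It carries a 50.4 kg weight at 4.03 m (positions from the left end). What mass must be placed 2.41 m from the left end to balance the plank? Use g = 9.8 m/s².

Taking torques about the pivot (at 3.33 m from the left end):
Beam weight: 27.7 × 9.8 = 271.5 N down at 2.9 m → arm 0.43 m, τ = 271.5 × 0.43 = 116.7 N·m counterclockwise.
Weight: 50.4 × 9.8 = 493.9 N down at 4.03 m → arm 0.7 m, τ = 493.9 × 0.7 = 345.7 N·m clockwise.
Net moment of known loads = 229 N·m clockwise.
An unknown mass m at 2.41 m has arm 0.92 m; its moment is m·g·0.92 counterclockwise.
For rotational equilibrium, m × 9.8 × 0.92 = 229, so m = 229 / (9.8 × 0.92) = 25.4 kg.

m ≈ 25.4 kg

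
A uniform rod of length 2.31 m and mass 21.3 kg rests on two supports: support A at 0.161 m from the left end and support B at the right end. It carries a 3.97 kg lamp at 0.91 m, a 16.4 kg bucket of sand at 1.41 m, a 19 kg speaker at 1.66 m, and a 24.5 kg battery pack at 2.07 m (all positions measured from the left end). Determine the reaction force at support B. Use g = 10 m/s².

R_B ≈ 558 N

Taking torques about support A:
Beam weight: 21.3 × 10 = 213 N down at 1.155 m → arm 0.994 m, τ = 213 × 0.994 = 211.7 N·m clockwise.
Lamp: 3.97 × 10 = 39.7 N down at 0.91 m → arm 0.749 m, τ = 39.7 × 0.749 = 29.74 N·m clockwise.
Bucket of sand: 16.4 × 10 = 164 N down at 1.41 m → arm 1.249 m, τ = 164 × 1.249 = 204.8 N·m clockwise.
Speaker: 19 × 10 = 190 N down at 1.66 m → arm 1.499 m, τ = 190 × 1.499 = 284.8 N·m clockwise.
Battery pack: 24.5 × 10 = 245 N down at 2.07 m → arm 1.909 m, τ = 245 × 1.909 = 467.7 N·m clockwise.
Net load moment about support A = 1199 N·m clockwise.
Reaction R at support B is upward at 2.31 m, arm 2.149 m → moment R × 2.149 counterclockwise.
Στ = 0 ⇒ R × 2.149 = 1199 ⇒ R = 558 N.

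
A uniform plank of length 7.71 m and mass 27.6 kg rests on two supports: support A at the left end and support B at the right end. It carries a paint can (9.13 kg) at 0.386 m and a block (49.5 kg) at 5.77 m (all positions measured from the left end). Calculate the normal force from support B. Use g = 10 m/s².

R_B ≈ 513 N

About support A:
Beam weight: 27.6 × 10 = 276 N down at 3.855 m → arm 3.855 m, τ = 276 × 3.855 = 1064 N·m clockwise.
Paint can: 9.13 × 10 = 91.3 N down at 0.386 m → arm 0.386 m, τ = 91.3 × 0.386 = 35.24 N·m clockwise.
Block: 49.5 × 10 = 495 N down at 5.77 m → arm 5.77 m, τ = 495 × 5.77 = 2856 N·m clockwise.
Net load moment about support A = 3955 N·m clockwise.
Reaction R at support B is upward at 7.71 m, arm 7.71 m → moment R × 7.71 counterclockwise.
Στ = 0 ⇒ R × 7.71 = 3955 ⇒ R = 513 N.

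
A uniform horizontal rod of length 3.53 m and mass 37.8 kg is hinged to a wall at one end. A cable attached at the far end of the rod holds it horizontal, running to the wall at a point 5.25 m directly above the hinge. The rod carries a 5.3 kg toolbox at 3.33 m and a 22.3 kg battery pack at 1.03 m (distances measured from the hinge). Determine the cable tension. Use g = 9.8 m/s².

Sum moments about the hinge (the unknown hinge reaction has zero arm there).
Beam weight: 37.8 × 9.8 = 370.4 N down at 1.765 m → arm 1.765 m, τ = 370.4 × 1.765 = 653.8 N·m clockwise.
Toolbox: 5.3 × 9.8 = 51.94 N down at 3.33 m → arm 3.33 m, τ = 51.94 × 3.33 = 173 N·m clockwise.
Battery pack: 22.3 × 9.8 = 218.5 N down at 1.03 m → arm 1.03 m, τ = 218.5 × 1.03 = 225.1 N·m clockwise.
Total clockwise load moment = 1052 N·m.
The cable tension T acts at 3.53 m; only its component perpendicular to the rod, T sinθ, produces torque. sinθ = h/√(h²+d²) = 5.25/√(5.25²+3.53²) = 0.8299.
Setting net torque to zero: T × 3.53 × 0.8299 = 1052 → T = 1052 / 2.93 = 359 N.

T ≈ 359 N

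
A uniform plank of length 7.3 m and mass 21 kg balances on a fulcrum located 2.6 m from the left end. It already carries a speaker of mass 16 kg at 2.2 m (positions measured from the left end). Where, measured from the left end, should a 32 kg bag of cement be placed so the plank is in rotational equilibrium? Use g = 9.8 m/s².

x ≈ 2.11 m from the left end

Sum moments about the fulcrum (at 2.6 m from the left end) (the support reaction has zero arm there).
Beam weight: 21 × 9.8 = 205.8 N down at 3.65 m → arm 1.05 m, τ = 205.8 × 1.05 = 216.1 N·m clockwise.
Speaker: 16 × 9.8 = 156.8 N down at 2.2 m → arm 0.4 m, τ = 156.8 × 0.4 = 62.72 N·m counterclockwise.
Net moment of existing loads = 153.4 N·m clockwise.
The bag of cement weighs 32 × 9.8 = 313.6 N and must supply an equal counterclockwise moment, so its lever arm about the fulcrum is 153.4 / 313.6 = 0.489 m.
That puts it at 2.6 − 0.489 = 2.11 m from the left end.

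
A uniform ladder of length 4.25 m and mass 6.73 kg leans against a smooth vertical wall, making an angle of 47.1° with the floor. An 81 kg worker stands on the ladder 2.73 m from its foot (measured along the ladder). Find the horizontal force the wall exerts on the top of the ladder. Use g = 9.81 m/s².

N_wall ≈ 505 N

Take moments about the foot of the ladder.
Ladder weight 6.73×9.81 = 66.02 N acts at 2.125 m along the ladder; its horizontal arm is 2.125·cos47.1° = 1.447 m → τ = 95.53 N·m clockwise.
Worker: 81×9.81 = 794.6 N at 2.73 m → arm 1.858 m → τ = 1476 N·m clockwise.
Wall normal N acts horizontally at the top; its moment arm is the height L sinθ = 4.25·sin47.1° = 3.113 m, counterclockwise.
For rotational equilibrium, N × 3.113 = 1572, so N = 505 N.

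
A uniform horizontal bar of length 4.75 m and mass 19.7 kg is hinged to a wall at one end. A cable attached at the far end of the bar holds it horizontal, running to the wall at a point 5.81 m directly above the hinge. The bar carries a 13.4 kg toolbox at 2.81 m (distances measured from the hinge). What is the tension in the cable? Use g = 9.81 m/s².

Sum moments about the hinge (the unknown hinge reaction has zero arm there).
Beam weight: 19.7 × 9.81 = 193.3 N down at 2.375 m → arm 2.375 m, τ = 193.3 × 2.375 = 459.1 N·m clockwise.
Toolbox: 13.4 × 9.81 = 131.5 N down at 2.81 m → arm 2.81 m, τ = 131.5 × 2.81 = 369.5 N·m clockwise.
Total clockwise load moment = 828.6 N·m.
The cable tension T acts at 4.75 m; only its component perpendicular to the bar, T sinθ, produces torque. sinθ = h/√(h²+d²) = 5.81/√(5.81²+4.75²) = 0.7742.
Balancing moments: T × 4.75 × 0.7742 = 828.6, giving T = 828.6 / 3.677 = 225 N.

T ≈ 225 N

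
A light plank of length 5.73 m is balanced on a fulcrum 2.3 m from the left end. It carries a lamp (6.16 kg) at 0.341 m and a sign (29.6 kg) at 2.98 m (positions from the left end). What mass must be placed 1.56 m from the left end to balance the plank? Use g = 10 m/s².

About the fulcrum (at 2.3 m from the left end):
Lamp: 6.16 × 10 = 61.6 N down at 0.341 m → arm 1.959 m, τ = 61.6 × 1.959 = 120.7 N·m counterclockwise.
Sign: 29.6 × 10 = 296 N down at 2.98 m → arm 0.68 m, τ = 296 × 0.68 = 201.3 N·m clockwise.
Net moment of known loads = 80.6 N·m clockwise.
An unknown mass m at 1.56 m has arm 0.74 m; its moment is m·g·0.74 counterclockwise.
Balancing moments: m × 10 × 0.74 = 80.6, giving m = 80.6 / (10 × 0.74) = 10.9 kg.

m ≈ 10.9 kg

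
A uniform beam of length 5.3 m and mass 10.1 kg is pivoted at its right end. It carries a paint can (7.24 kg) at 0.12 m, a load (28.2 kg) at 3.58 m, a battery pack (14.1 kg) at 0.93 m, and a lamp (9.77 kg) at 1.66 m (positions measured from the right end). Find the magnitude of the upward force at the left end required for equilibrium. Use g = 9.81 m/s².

F ≈ 292 N

About the right end:
Beam weight: 10.1 × 9.81 = 99.08 N down at 2.65 m → arm 2.65 m, τ = 99.08 × 2.65 = 262.6 N·m counterclockwise.
Paint can: 7.24 × 9.81 = 71.02 N down at 0.12 m → arm 0.12 m, τ = 71.02 × 0.12 = 8.522 N·m counterclockwise.
Load: 28.2 × 9.81 = 276.6 N down at 3.58 m → arm 3.58 m, τ = 276.6 × 3.58 = 990.2 N·m counterclockwise.
Battery pack: 14.1 × 9.81 = 138.3 N down at 0.93 m → arm 0.93 m, τ = 138.3 × 0.93 = 128.6 N·m counterclockwise.
Lamp: 9.77 × 9.81 = 95.84 N down at 1.66 m → arm 1.66 m, τ = 95.84 × 1.66 = 159.1 N·m counterclockwise.
Net moment of the loads = 1549 N·m counterclockwise.
The upward force F acts at the left end, arm 5.3 m, giving F × 5.3 clockwise.
For rotational equilibrium, F × 5.3 = 1549, so F = 1549 / 5.3 = 292 N.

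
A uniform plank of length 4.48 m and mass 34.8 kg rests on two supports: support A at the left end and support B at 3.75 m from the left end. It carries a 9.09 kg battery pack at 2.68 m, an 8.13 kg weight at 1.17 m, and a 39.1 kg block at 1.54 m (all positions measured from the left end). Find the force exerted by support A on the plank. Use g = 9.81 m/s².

R_A ≈ 444 N

About support B:
Beam weight: 34.8 × 9.81 = 341.4 N down at 2.24 m → arm 1.51 m, τ = 341.4 × 1.51 = 515.5 N·m counterclockwise.
Battery pack: 9.09 × 9.81 = 89.17 N down at 2.68 m → arm 1.07 m, τ = 89.17 × 1.07 = 95.41 N·m counterclockwise.
Weight: 8.13 × 9.81 = 79.76 N down at 1.17 m → arm 2.58 m, τ = 79.76 × 2.58 = 205.8 N·m counterclockwise.
Block: 39.1 × 9.81 = 383.6 N down at 1.54 m → arm 2.21 m, τ = 383.6 × 2.21 = 847.8 N·m counterclockwise.
Net load moment about support B = 1665 N·m counterclockwise.
Reaction R at support A is upward at 0 m, arm 3.75 m → moment R × 3.75 clockwise.
For rotational equilibrium, R × 3.75 = 1665, so R = 444 N.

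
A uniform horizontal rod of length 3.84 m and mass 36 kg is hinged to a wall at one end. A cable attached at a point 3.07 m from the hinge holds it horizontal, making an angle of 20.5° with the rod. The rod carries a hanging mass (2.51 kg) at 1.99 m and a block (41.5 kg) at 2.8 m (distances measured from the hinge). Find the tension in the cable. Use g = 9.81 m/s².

Sum moments about the hinge (the unknown hinge reaction has zero arm there).
Beam weight: 36 × 9.81 = 353.2 N down at 1.92 m → arm 1.92 m, τ = 353.2 × 1.92 = 678.1 N·m clockwise.
Hanging mass: 2.51 × 9.81 = 24.62 N down at 1.99 m → arm 1.99 m, τ = 24.62 × 1.99 = 48.99 N·m clockwise.
Block: 41.5 × 9.81 = 407.1 N down at 2.8 m → arm 2.8 m, τ = 407.1 × 2.8 = 1140 N·m clockwise.
Total clockwise load moment = 1867 N·m.
The cable tension T acts at 3.07 m; only its component perpendicular to the rod, T sinθ, produces torque. sin 20.5° = 0.3502.
Στ = 0 ⇒ T × 3.07 × 0.3502 = 1867 ⇒ T = 1867 / 1.075 = 1740 N.

T ≈ 1740 N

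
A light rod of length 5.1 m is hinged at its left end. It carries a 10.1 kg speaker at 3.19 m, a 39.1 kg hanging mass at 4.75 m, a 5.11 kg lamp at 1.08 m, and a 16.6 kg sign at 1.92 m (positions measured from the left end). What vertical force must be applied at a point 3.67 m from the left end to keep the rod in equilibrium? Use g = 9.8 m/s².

F ≈ 682 N

Sum moments about the left end (the unknown pivot reaction has zero arm there).
Speaker: 10.1 × 9.8 = 98.98 N down at 3.19 m → arm 3.19 m, τ = 98.98 × 3.19 = 315.7 N·m clockwise.
Hanging mass: 39.1 × 9.8 = 383.2 N down at 4.75 m → arm 4.75 m, τ = 383.2 × 4.75 = 1820 N·m clockwise.
Lamp: 5.11 × 9.8 = 50.08 N down at 1.08 m → arm 1.08 m, τ = 50.08 × 1.08 = 54.09 N·m clockwise.
Sign: 16.6 × 9.8 = 162.7 N down at 1.92 m → arm 1.92 m, τ = 162.7 × 1.92 = 312.4 N·m clockwise.
Net moment of the loads = 2502 N·m clockwise.
The upward force F acts at a point 3.67 m from the left end, arm 3.67 m, giving F × 3.67 counterclockwise.
Setting net torque to zero: F × 3.67 = 2502 → F = 2502 / 3.67 = 682 N.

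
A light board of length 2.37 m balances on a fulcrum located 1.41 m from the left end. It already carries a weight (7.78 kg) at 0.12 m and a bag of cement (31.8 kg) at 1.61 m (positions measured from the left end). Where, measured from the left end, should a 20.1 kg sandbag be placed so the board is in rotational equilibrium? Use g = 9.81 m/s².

About the fulcrum (at 1.41 m from the left end):
Weight: 7.78 × 9.81 = 76.32 N down at 0.12 m → arm 1.29 m, τ = 76.32 × 1.29 = 98.45 N·m counterclockwise.
Bag of cement: 31.8 × 9.81 = 312 N down at 1.61 m → arm 0.2 m, τ = 312 × 0.2 = 62.4 N·m clockwise.
Net moment of existing loads = 36.05 N·m counterclockwise.
The sandbag weighs 20.1 × 9.81 = 197.2 N and must supply an equal clockwise moment, so its lever arm about the fulcrum is 36.05 / 197.2 = 0.183 m.
That puts it at 1.41 + 0.183 = 1.59 m from the left end.

x ≈ 1.59 m from the left end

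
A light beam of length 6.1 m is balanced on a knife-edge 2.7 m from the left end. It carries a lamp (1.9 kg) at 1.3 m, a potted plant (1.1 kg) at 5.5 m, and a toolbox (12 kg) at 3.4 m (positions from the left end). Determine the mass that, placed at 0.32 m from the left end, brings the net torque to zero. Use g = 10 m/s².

m ≈ 3.71 kg

Choose the knife-edge (at 2.7 m from the left end) as the axis so the support reaction has zero arm there.
Lamp: 1.9 × 10 = 19 N down at 1.3 m → arm 1.4 m, τ = 19 × 1.4 = 26.6 N·m counterclockwise.
Potted plant: 1.1 × 10 = 11 N down at 5.5 m → arm 2.8 m, τ = 11 × 2.8 = 30.8 N·m clockwise.
Toolbox: 12 × 10 = 120 N down at 3.4 m → arm 0.7 m, τ = 120 × 0.7 = 84 N·m clockwise.
Net moment of known loads = 88.2 N·m clockwise.
An unknown mass m at 0.32 m has arm 2.38 m; its moment is m·g·2.38 counterclockwise.
For rotational equilibrium, m × 10 × 2.38 = 88.2, so m = 88.2 / (10 × 2.38) = 3.71 kg.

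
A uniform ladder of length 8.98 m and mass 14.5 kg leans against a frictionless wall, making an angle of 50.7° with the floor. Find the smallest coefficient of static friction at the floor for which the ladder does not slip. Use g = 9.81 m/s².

μ_min ≈ 0.409

Take moments about the foot of the ladder.
Ladder weight 14.5×9.81 = 142.2 N acts at 4.49 m along the ladder; its horizontal arm is 4.49·cos50.7° = 2.844 m → τ = 404.4 N·m clockwise.
Wall normal N acts horizontally at the top; its moment arm is the height L sinθ = 8.98·sin50.7° = 6.949 m, counterclockwise.
Στ = 0 ⇒ N × 6.949 = 404.4 ⇒ N = 58.2 N.
ΣFx = 0 ⇒ f = N_wall = 58.2 N. ΣFy = 0 ⇒ N_floor = 142.2 N.
μ_min = f / N_floor = 58.2 / 142.2 = 0.409.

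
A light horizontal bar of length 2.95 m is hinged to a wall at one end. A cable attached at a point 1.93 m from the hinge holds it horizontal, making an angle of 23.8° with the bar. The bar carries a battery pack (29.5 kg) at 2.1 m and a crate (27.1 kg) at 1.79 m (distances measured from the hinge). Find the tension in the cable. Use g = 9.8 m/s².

Taking torques about the hinge:
Battery pack: 29.5 × 9.8 = 289.1 N down at 2.1 m → arm 2.1 m, τ = 289.1 × 2.1 = 607.1 N·m clockwise.
Crate: 27.1 × 9.8 = 265.6 N down at 1.79 m → arm 1.79 m, τ = 265.6 × 1.79 = 475.4 N·m clockwise.
Total clockwise load moment = 1082 N·m.
The cable tension T acts at 1.93 m; only its component perpendicular to the bar, T sinθ, produces torque. sin 23.8° = 0.4035.
For rotational equilibrium, T × 1.93 × 0.4035 = 1082, so T = 1082 / 0.7788 = 1390 N.

T ≈ 1390 N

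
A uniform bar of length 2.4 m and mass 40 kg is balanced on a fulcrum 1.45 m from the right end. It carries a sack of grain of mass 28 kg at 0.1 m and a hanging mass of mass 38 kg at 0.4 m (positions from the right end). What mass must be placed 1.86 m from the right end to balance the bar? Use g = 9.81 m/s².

m ≈ 214 kg

Sum moments about the fulcrum (at 1.45 m from the right end) (the support reaction has zero arm there).
Beam weight: 40 × 9.81 = 392.4 N down at 1.2 m → arm 0.25 m, τ = 392.4 × 0.25 = 98.1 N·m clockwise.
Sack of grain: 28 × 9.81 = 274.7 N down at 0.1 m → arm 1.35 m, τ = 274.7 × 1.35 = 370.8 N·m clockwise.
Hanging mass: 38 × 9.81 = 372.8 N down at 0.4 m → arm 1.05 m, τ = 372.8 × 1.05 = 391.4 N·m clockwise.
Net moment of known loads = 860.3 N·m clockwise.
An unknown mass m at 1.86 m has arm 0.41 m; its moment is m·g·0.41 counterclockwise.
Setting net torque to zero: m × 9.81 × 0.41 = 860.3 → m = 860.3 / (9.81 × 0.41) = 214 kg.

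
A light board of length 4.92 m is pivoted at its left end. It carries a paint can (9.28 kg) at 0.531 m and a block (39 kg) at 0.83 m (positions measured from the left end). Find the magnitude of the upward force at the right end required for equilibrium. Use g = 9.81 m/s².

Sum moments about the left end (the unknown pivot reaction has zero arm there).
Paint can: 9.28 × 9.81 = 91.04 N down at 0.531 m → arm 0.531 m, τ = 91.04 × 0.531 = 48.34 N·m clockwise.
Block: 39 × 9.81 = 382.6 N down at 0.83 m → arm 0.83 m, τ = 382.6 × 0.83 = 317.6 N·m clockwise.
Net moment of the loads = 365.9 N·m clockwise.
The upward force F acts at the right end, arm 4.92 m, giving F × 4.92 counterclockwise.
Balancing moments: F × 4.92 = 365.9, giving F = 365.9 / 4.92 = 74.4 N.

F ≈ 74.4 N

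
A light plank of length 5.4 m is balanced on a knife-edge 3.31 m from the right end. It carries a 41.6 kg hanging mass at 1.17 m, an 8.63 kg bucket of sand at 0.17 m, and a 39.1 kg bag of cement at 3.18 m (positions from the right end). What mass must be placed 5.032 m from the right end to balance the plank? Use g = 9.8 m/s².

m ≈ 70.4 kg

Take moments about the knife-edge (at 3.31 m from the right end).
Hanging mass: 41.6 × 9.8 = 407.7 N down at 1.17 m → arm 2.14 m, τ = 407.7 × 2.14 = 872.5 N·m clockwise.
Bucket of sand: 8.63 × 9.8 = 84.57 N down at 0.17 m → arm 3.14 m, τ = 84.57 × 3.14 = 265.5 N·m clockwise.
Bag of cement: 39.1 × 9.8 = 383.2 N down at 3.18 m → arm 0.13 m, τ = 383.2 × 0.13 = 49.82 N·m clockwise.
Net moment of known loads = 1188 N·m clockwise.
An unknown mass m at 5.032 m has arm 1.722 m; its moment is m·g·1.722 counterclockwise.
Setting net torque to zero: m × 9.8 × 1.722 = 1188 → m = 1188 / (9.8 × 1.722) = 70.4 kg.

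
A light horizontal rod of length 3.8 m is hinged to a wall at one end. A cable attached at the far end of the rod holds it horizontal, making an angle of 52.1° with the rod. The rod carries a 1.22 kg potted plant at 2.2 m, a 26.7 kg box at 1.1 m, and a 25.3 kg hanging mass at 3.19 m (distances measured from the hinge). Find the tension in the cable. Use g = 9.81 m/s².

T ≈ 369 N

Take moments about the hinge.
Potted plant: 1.22 × 9.81 = 11.97 N down at 2.2 m → arm 2.2 m, τ = 11.97 × 2.2 = 26.33 N·m clockwise.
Box: 26.7 × 9.81 = 261.9 N down at 1.1 m → arm 1.1 m, τ = 261.9 × 1.1 = 288.1 N·m clockwise.
Hanging mass: 25.3 × 9.81 = 248.2 N down at 3.19 m → arm 3.19 m, τ = 248.2 × 3.19 = 791.8 N·m clockwise.
Total clockwise load moment = 1106 N·m.
The cable tension T acts at 3.8 m; only its component perpendicular to the rod, T sinθ, produces torque. sin 52.1° = 0.7891.
Στ = 0 ⇒ T × 3.8 × 0.7891 = 1106 ⇒ T = 1106 / 2.999 = 369 N.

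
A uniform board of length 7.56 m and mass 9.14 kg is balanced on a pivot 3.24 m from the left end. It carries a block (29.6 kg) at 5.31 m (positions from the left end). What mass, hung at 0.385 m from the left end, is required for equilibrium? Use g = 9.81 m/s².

m ≈ 23.2 kg

Taking torques about the pivot (at 3.24 m from the left end):
Beam weight: 9.14 × 9.81 = 89.66 N down at 3.78 m → arm 0.54 m, τ = 89.66 × 0.54 = 48.42 N·m clockwise.
Block: 29.6 × 9.81 = 290.4 N down at 5.31 m → arm 2.07 m, τ = 290.4 × 2.07 = 601.1 N·m clockwise.
Net moment of known loads = 649.5 N·m clockwise.
An unknown mass m at 0.385 m has arm 2.855 m; its moment is m·g·2.855 counterclockwise.
For rotational equilibrium, m × 9.81 × 2.855 = 649.5, so m = 649.5 / (9.81 × 2.855) = 23.2 kg.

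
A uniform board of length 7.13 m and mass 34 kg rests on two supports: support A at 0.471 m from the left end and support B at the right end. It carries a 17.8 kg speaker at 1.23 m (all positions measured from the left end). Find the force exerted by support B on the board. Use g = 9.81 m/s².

Taking torques about support A:
Beam weight: 34 × 9.81 = 333.5 N down at 3.565 m → arm 3.094 m, τ = 333.5 × 3.094 = 1032 N·m clockwise.
Speaker: 17.8 × 9.81 = 174.6 N down at 1.23 m → arm 0.759 m, τ = 174.6 × 0.759 = 132.5 N·m clockwise.
Net load moment about support A = 1164 N·m clockwise.
Reaction R at support B is upward at 7.13 m, arm 6.659 m → moment R × 6.659 counterclockwise.
Balancing moments: R × 6.659 = 1164, giving R = 175 N.

R_B ≈ 175 N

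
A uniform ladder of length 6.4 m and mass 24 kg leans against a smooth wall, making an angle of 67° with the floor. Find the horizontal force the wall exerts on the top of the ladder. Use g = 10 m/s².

N_wall ≈ 50.9 N

About the foot of the ladder:
Ladder weight 24×10 = 240 N acts at 3.2 m along the ladder; its horizontal arm is 3.2·cos67° = 1.25 m → τ = 300 N·m clockwise.
Wall normal N acts horizontally at the top; its moment arm is the height L sinθ = 6.4·sin67° = 5.891 m, counterclockwise.
Balancing moments: N × 5.891 = 300, giving N = 50.9 N.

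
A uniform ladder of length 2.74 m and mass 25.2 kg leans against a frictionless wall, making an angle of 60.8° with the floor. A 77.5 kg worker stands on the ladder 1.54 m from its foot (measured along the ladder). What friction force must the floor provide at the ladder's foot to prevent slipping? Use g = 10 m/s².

Taking torques about the foot of the ladder:
Ladder weight 25.2×10 = 252 N acts at 1.37 m along the ladder; its horizontal arm is 1.37·cos60.8° = 0.6684 m → τ = 168.4 N·m clockwise.
Worker: 77.5×10 = 775 N at 1.54 m → arm 0.7513 m → τ = 582.3 N·m clockwise.
Wall normal N acts horizontally at the top; its moment arm is the height L sinθ = 2.74·sin60.8° = 2.392 m, counterclockwise.
For rotational equilibrium, N × 2.392 = 750.7, so N = 314 N.
ΣFx = 0: friction at the foot balances the wall's push, so f = N_wall = 314 N.

f ≈ 314 N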